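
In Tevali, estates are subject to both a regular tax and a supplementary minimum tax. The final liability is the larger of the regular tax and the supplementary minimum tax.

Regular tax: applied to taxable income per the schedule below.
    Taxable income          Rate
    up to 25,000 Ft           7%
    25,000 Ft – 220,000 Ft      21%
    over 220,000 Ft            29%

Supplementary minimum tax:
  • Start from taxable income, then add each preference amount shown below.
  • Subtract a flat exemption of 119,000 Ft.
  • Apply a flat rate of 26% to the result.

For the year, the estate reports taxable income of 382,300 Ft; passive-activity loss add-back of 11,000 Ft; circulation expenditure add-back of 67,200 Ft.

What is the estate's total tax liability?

Regular tax:
  25,000 Ft × 7% = 1,750 Ft
  195,000 Ft × 21% = 40,950 Ft
  162,300 Ft × 29% = 47,067 Ft
  → 89,767 Ft

Supplementary minimum tax:
  Adjusted income: 382,300 Ft + 11,000 Ft + 67,200 Ft = 460,500 Ft
  Less exemption 119,000 Ft → base 341,500 Ft
  341,500 Ft × 26% = 88,790 Ft

89,767 Ft > 88,790 Ft, so the regular tax governs.

89,767 Ft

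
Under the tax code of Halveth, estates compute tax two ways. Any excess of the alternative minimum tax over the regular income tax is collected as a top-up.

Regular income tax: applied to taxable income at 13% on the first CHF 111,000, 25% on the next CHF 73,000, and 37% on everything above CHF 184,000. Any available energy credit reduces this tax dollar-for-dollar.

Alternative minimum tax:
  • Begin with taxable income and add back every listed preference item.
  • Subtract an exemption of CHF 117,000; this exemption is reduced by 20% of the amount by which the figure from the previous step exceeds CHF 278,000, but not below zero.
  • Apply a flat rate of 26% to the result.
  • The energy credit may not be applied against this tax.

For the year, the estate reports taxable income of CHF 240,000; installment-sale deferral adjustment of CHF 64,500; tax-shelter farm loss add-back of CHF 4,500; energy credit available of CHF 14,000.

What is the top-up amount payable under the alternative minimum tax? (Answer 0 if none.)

Regular income tax:
  CHF 111,000 × 13% = CHF 14,430
  CHF 73,000 × 25% = CHF 18,250
  CHF 56,000 × 37% = CHF 20,720
  → CHF 53,400
  Less energy credit CHF 14,000 → CHF 39,400

Alternative minimum tax:
  Adjusted income: CHF 240,000 + CHF 64,500 + CHF 4,500 = CHF 309,000
  Exemption: CHF 117,000 − 20% × (CHF 309,000 − CHF 278,000) = CHF 117,000 − CHF 6,200 = CHF 110,800
  Base: CHF 309,000 − CHF 110,800 = CHF 198,200
  CHF 198,200 × 26% = CHF 51,532

Excess of alternative minimum tax over regular income tax: CHF 51,532 − CHF 39,400 = CHF 12,132.

CHF 12,132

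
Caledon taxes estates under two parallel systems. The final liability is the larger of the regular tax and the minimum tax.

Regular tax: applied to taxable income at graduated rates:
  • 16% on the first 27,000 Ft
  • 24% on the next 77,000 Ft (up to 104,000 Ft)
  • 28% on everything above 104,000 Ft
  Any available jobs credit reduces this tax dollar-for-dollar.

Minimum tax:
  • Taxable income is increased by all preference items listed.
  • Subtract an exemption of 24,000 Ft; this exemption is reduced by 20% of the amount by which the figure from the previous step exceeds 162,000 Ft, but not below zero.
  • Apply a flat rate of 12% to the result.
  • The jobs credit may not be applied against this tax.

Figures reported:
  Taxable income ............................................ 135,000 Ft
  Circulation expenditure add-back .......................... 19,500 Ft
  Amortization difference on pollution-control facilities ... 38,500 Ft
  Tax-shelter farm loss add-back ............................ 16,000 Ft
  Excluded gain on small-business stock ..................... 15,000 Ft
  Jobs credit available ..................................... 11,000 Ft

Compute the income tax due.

Regular tax:
  27,000 Ft × 16% = 4,320 Ft
  77,000 Ft × 24% = 18,480 Ft
  31,000 Ft × 28% = 8,680 Ft
  → 31,480 Ft
  Less jobs credit 11,000 Ft → 20,480 Ft

Minimum tax:
  Adjusted income: 135,000 Ft + 19,500 Ft + 38,500 Ft + 16,000 Ft + 15,000 Ft = 224,000 Ft
  Exemption: 24,000 Ft − 20% × (224,000 Ft − 162,000 Ft) = 24,000 Ft − 12,400 Ft = 11,600 Ft
  Base: 224,000 Ft − 11,600 Ft = 212,400 Ft
  212,400 Ft × 12% = 25,488 Ft

25,488 Ft > 20,480 Ft, so the minimum tax is the binding amount.

25,488 Ft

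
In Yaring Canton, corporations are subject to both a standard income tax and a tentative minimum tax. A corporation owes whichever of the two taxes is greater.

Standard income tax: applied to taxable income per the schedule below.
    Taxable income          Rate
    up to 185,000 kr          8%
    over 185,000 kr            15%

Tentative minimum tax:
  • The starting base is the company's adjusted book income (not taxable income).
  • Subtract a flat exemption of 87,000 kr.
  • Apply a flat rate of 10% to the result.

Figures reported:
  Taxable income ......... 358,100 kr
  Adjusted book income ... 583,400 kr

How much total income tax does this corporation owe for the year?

49,640 kr

Standard income tax:
  185,000 kr × 8% = 14,800 kr
  173,100 kr × 15% = 25,965 kr
  → 40,765 kr

Tentative minimum tax:
  Base (adjusted book income): 583,400 kr
  Less exemption 87,000 kr → base 496,400 kr
  496,400 kr × 10% = 49,640 kr

49,640 kr > 40,765 kr, so the tentative minimum tax is the binding amount.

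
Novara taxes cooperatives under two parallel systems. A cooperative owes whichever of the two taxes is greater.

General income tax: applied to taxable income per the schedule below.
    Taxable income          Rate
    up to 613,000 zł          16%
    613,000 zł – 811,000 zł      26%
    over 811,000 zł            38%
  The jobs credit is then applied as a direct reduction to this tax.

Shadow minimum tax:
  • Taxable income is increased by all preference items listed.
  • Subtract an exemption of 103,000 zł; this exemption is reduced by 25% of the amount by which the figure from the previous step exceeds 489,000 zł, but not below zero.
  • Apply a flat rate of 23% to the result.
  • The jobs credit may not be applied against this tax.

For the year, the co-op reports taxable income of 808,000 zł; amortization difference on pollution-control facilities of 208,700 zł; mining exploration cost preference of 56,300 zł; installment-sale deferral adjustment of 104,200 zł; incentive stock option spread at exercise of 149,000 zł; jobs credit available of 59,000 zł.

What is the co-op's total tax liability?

305,026 zł

Shadow minimum tax:
  Adjusted income: 808,000 zł + 208,700 zł + 56,300 zł + 104,200 zł + 149,000 zł = 1,326,200 zł
  Exemption: 25% × (1,326,200 zł − 489,000 zł) = 209,300 zł ≥ 103,000 zł, so the exemption is fully phased out
  Base: 1,326,200 zł − 0 zł = 1,326,200 zł
  1,326,200 zł × 23% = 305,026 zł

General income tax:
  613,000 zł × 16% = 98,080 zł
  195,000 zł × 26% = 50,700 zł
  → 148,780 zł
  Less jobs credit 59,000 zł → 89,780 zł

305,026 zł > 89,780 zł, so the shadow minimum tax is the binding amount.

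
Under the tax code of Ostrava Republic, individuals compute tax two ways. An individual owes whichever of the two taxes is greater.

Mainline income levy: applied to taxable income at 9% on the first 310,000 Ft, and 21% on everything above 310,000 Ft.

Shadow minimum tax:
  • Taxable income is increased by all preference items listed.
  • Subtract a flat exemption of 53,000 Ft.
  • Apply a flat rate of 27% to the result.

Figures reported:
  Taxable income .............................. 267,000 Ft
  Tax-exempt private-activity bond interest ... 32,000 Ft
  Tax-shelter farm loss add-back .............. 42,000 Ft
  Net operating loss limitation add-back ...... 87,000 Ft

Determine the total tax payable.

Shadow minimum tax:
  Adjusted income: 267,000 Ft + 32,000 Ft + 42,000 Ft + 87,000 Ft = 428,000 Ft
  Less exemption 53,000 Ft → base 375,000 Ft
  375,000 Ft × 27% = 101,250 Ft

Mainline income levy:
  267,000 Ft × 9% = 24,030 Ft

101,250 Ft > 24,030 Ft, so the shadow minimum tax is the binding amount.

101,250 Ft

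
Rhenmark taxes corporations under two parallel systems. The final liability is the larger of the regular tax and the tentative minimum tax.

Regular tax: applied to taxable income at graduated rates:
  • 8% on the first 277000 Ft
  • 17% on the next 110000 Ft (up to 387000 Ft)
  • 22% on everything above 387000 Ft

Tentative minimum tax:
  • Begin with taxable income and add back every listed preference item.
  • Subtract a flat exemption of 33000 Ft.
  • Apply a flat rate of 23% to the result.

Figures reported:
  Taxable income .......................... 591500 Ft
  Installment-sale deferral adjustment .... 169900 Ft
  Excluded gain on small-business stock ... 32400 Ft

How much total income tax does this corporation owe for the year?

174984 Ft

Regular tax:
  277000 Ft × 8% = 22160 Ft
  110000 Ft × 17% = 18700 Ft
  204500 Ft × 22% = 44990 Ft
  → 85850 Ft

Tentative minimum tax:
  Adjusted income: 591500 Ft + 169900 Ft + 32400 Ft = 793800 Ft
  Less exemption 33000 Ft → base 760800 Ft
  760800 Ft × 23% = 174984 Ft

174984 Ft > 85850 Ft, so the tentative minimum tax is the binding amount.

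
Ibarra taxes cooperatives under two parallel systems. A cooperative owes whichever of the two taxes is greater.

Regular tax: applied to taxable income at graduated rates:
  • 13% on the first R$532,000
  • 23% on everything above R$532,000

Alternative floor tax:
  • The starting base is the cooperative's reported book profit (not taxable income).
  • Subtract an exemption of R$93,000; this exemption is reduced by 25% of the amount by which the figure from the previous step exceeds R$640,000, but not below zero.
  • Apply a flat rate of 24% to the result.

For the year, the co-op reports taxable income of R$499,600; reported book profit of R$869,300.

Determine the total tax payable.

Alternative floor tax:
  Base (reported book profit): R$869,300
  Exemption: R$93,000 − 25% × (R$869,300 − R$640,000) = R$93,000 − R$57,325 = R$35,675
  Base: R$869,300 − R$35,675 = R$833,625
  R$833,625 × 24% = R$200,070

Regular tax:
  R$499,600 × 13% = R$64,948

R$200,070 > R$64,948, so the alternative floor tax is the binding amount.

R$200,070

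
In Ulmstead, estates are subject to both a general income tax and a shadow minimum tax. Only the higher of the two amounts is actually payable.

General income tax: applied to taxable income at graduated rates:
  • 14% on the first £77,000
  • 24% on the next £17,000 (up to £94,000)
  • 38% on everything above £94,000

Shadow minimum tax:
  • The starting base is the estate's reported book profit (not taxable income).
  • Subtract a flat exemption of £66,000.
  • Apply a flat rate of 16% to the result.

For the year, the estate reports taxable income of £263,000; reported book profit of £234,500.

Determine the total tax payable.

Shadow minimum tax:
  Base (reported book profit): £234,500
  Less exemption £66,000 → base £168,500
  £168,500 × 16% = £26,960

General income tax:
  £77,000 × 14% = £10,780
  £17,000 × 24% = £4,080
  £169,000 × 38% = £64,220
  → £79,080

£79,080 > £26,960, so the general income tax governs.

£79,080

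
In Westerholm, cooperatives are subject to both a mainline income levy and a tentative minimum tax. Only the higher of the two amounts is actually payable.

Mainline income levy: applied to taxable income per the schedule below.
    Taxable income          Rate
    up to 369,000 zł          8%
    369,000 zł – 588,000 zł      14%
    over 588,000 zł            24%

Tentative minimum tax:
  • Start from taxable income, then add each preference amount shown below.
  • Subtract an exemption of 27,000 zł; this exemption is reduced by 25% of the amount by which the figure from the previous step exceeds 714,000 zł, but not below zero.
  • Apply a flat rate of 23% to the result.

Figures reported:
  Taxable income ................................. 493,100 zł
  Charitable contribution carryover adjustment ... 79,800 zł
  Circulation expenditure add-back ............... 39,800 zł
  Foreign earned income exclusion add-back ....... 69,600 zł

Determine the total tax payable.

Mainline income levy:
  369,000 zł × 8% = 29,520 zł
  124,100 zł × 14% = 17,374 zł
  → 46,894 zł

Tentative minimum tax:
  Adjusted income: 493,100 zł + 79,800 zł + 39,800 zł + 69,600 zł = 682,300 zł
  Exemption: 682,300 zł ≤ 714,000 zł, so full 27,000 zł applies
  Base: 682,300 zł − 27,000 zł = 655,300 zł
  655,300 zł × 23% = 150,719 zł

150,719 zł > 46,894 zł, so the tentative minimum tax is the binding amount.

150,719 zł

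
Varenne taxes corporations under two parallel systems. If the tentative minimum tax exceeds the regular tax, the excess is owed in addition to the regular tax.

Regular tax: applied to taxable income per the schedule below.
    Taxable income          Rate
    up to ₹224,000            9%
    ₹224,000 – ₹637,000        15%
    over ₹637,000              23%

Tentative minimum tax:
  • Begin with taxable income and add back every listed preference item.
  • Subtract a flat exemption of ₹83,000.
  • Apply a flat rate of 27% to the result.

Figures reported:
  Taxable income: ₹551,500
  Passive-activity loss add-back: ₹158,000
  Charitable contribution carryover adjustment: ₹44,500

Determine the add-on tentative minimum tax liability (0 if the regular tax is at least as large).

₹111,885

Tentative minimum tax:
  Adjusted income: ₹551,500 + ₹158,000 + ₹44,500 = ₹754,000
  Less exemption ₹83,000 → base ₹671,000
  ₹671,000 × 27% = ₹181,170

Regular tax:
  ₹224,000 × 9% = ₹20,160
  ₹327,500 × 15% = ₹49,125
  → ₹69,285

Excess of tentative minimum tax over regular tax: ₹181,170 − ₹69,285 = ₹111,885.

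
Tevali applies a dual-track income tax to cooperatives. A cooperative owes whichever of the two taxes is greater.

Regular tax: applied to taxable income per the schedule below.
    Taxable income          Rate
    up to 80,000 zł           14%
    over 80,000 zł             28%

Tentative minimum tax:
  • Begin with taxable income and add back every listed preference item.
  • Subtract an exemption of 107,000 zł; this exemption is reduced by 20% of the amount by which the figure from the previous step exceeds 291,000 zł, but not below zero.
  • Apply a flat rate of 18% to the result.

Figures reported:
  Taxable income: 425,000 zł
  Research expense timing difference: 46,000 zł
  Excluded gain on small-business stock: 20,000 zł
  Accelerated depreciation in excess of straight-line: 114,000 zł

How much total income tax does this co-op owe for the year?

107,800 zł

Regular tax:
  80,000 zł × 14% = 11,200 zł
  345,000 zł × 28% = 96,600 zł
  → 107,800 zł

Tentative minimum tax:
  Adjusted income: 425,000 zł + 46,000 zł + 20,000 zł + 114,000 zł = 605,000 zł
  Exemption: 107,000 zł − 20% × (605,000 zł − 291,000 zł) = 107,000 zł − 62,800 zł = 44,200 zł
  Base: 605,000 zł − 44,200 zł = 560,800 zł
  560,800 zł × 18% = 100,944 zł

107,800 zł > 100,944 zł, so the regular tax governs.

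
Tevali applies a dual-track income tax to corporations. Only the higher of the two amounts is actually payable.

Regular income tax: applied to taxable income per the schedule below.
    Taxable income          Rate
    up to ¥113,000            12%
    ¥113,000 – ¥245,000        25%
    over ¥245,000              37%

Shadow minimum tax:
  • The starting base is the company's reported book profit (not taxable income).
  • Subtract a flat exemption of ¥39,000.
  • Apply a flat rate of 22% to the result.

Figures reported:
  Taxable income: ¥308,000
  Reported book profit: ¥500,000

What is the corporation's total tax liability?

¥101,420

Regular income tax:
  ¥113,000 × 12% = ¥13,560
  ¥132,000 × 25% = ¥33,000
  ¥63,000 × 37% = ¥23,310
  → ¥69,870

Shadow minimum tax:
  Base (reported book profit): ¥500,000
  Less exemption ¥39,000 → base ¥461,000
  ¥461,000 × 22% = ¥101,420

¥101,420 > ¥69,870, so the shadow minimum tax is the binding amount.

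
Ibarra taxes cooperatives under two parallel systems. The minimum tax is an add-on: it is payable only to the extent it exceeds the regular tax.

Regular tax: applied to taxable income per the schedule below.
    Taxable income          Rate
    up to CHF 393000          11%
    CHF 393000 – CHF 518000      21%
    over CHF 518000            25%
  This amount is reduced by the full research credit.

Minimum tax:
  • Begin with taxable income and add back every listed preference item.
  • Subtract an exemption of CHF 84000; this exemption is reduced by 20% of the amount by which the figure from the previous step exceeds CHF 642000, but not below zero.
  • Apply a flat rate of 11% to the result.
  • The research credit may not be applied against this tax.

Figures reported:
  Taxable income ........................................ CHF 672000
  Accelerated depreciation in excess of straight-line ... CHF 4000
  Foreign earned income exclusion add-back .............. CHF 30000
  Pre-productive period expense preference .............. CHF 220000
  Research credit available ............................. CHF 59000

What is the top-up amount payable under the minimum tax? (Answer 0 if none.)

CHF 49888

Minimum tax:
  Adjusted income: CHF 672000 + CHF 4000 + CHF 30000 + CHF 220000 = CHF 926000
  Exemption: CHF 84000 − 20% × (CHF 926000 − CHF 642000) = CHF 84000 − CHF 56800 = CHF 27200
  Base: CHF 926000 − CHF 27200 = CHF 898800
  CHF 898800 × 11% = CHF 98868

Regular tax:
  CHF 393000 × 11% = CHF 43230
  CHF 125000 × 21% = CHF 26250
  CHF 154000 × 25% = CHF 38500
  → CHF 107980
  Less research credit CHF 59000 → CHF 48980

Excess of minimum tax over regular tax: CHF 98868 − CHF 48980 = CHF 49888.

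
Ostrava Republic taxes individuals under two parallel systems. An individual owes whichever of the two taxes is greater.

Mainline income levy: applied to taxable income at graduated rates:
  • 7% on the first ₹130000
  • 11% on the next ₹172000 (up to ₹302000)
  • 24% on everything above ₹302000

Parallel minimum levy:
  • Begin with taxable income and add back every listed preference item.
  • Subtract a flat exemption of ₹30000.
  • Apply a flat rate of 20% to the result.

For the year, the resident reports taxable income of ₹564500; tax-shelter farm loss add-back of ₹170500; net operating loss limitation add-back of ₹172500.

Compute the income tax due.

₹175500

Parallel minimum levy:
  Adjusted income: ₹564500 + ₹170500 + ₹172500 = ₹907500
  Less exemption ₹30000 → base ₹877500
  ₹877500 × 20% = ₹175500

Mainline income levy:
  ₹130000 × 7% = ₹9100
  ₹172000 × 11% = ₹18920
  ₹262500 × 24% = ₹63000
  → ₹91020

₹175500 > ₹91020, so the parallel minimum levy is the binding amount.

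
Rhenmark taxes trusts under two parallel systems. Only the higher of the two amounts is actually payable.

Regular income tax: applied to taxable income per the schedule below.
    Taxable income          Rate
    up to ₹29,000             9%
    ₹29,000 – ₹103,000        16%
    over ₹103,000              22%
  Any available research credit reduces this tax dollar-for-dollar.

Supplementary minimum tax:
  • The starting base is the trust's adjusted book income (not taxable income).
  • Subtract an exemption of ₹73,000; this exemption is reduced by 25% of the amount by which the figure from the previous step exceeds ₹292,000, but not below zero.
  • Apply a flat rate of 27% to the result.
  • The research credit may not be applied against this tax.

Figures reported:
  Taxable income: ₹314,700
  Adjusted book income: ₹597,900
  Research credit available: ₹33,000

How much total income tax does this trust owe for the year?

Supplementary minimum tax:
  Base (adjusted book income): ₹597,900
  Exemption: 25% × (₹597,900 − ₹292,000) = ₹76,475 ≥ ₹73,000, so the exemption is fully phased out
  Base: ₹597,900 − ₹0 = ₹597,900
  ₹597,900 × 27% = ₹161,433

Regular income tax:
  ₹29,000 × 9% = ₹2,610
  ₹74,000 × 16% = ₹11,840
  ₹211,700 × 22% = ₹46,574
  → ₹61,024
  Less research credit ₹33,000 → ₹28,024

₹161,433 > ₹28,024, so the supplementary minimum tax is the binding amount.

₹161,433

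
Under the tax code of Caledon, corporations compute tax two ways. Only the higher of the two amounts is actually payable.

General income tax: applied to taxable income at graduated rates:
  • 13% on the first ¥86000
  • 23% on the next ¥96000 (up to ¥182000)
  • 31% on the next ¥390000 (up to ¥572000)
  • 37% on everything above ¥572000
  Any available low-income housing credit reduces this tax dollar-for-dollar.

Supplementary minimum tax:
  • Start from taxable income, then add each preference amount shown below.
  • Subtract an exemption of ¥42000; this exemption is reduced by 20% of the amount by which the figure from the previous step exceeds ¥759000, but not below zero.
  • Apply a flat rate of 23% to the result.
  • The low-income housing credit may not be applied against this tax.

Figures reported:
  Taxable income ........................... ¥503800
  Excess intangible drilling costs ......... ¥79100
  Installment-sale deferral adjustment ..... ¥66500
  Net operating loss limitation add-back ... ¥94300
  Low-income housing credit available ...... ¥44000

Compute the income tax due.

¥161391

General income tax:
  ¥86000 × 13% = ¥11180
  ¥96000 × 23% = ¥22080
  ¥321800 × 31% = ¥99758
  → ¥133018
  Less low-income housing credit ¥44000 → ¥89018

Supplementary minimum tax:
  Adjusted income: ¥503800 + ¥79100 + ¥66500 + ¥94300 = ¥743700
  Exemption: ¥743700 ≤ ¥759000, so full ¥42000 applies
  Base: ¥743700 − ¥42000 = ¥701700
  ¥701700 × 23% = ¥161391

¥161391 > ¥89018, so the supplementary minimum tax is the binding amount.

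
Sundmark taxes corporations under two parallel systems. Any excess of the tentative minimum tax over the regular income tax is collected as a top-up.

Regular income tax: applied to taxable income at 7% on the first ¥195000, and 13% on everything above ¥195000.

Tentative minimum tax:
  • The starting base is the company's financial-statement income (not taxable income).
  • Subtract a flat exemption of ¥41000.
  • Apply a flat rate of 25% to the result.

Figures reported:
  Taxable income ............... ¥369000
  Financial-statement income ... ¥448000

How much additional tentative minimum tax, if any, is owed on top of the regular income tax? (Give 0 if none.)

¥65480

Tentative minimum tax:
  Base (financial-statement income): ¥448000
  Less exemption ¥41000 → base ¥407000
  ¥407000 × 25% = ¥101750

Regular income tax:
  ¥195000 × 7% = ¥13650
  ¥174000 × 13% = ¥22620
  → ¥36270

Excess of tentative minimum tax over regular income tax: ¥101750 − ¥36270 = ¥65480.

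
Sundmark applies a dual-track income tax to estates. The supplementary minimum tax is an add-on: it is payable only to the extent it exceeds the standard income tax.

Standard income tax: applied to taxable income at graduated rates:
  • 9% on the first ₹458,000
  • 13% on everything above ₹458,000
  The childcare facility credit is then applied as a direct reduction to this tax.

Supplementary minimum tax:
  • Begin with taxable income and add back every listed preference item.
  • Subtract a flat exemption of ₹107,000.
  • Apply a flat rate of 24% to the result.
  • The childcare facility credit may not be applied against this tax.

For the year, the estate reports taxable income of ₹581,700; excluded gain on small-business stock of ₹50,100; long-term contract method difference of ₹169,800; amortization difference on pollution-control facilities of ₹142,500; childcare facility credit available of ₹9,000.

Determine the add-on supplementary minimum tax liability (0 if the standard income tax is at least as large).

₹152,603

Supplementary minimum tax:
  Adjusted income: ₹581,700 + ₹50,100 + ₹169,800 + ₹142,500 = ₹944,100
  Less exemption ₹107,000 → base ₹837,100
  ₹837,100 × 24% = ₹200,904

Standard income tax:
  ₹458,000 × 9% = ₹41,220
  ₹123,700 × 13% = ₹16,081
  → ₹57,301
  Less childcare facility credit ₹9,000 → ₹48,301

Excess of supplementary minimum tax over standard income tax: ₹200,904 − ₹48,301 = ₹152,603.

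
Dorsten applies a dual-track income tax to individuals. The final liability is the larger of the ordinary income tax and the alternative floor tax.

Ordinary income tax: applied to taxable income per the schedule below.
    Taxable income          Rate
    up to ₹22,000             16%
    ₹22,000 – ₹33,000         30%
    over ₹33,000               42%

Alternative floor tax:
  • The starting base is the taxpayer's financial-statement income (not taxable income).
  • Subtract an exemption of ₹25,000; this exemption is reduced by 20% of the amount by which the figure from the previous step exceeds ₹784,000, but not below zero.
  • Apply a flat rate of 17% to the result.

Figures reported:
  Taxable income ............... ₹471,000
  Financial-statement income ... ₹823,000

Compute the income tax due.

Ordinary income tax:
  ₹22,000 × 16% = ₹3,520
  ₹11,000 × 30% = ₹3,300
  ₹438,000 × 42% = ₹183,960
  → ₹190,780

Alternative floor tax:
  Base (financial-statement income): ₹823,000
  Exemption: ₹25,000 − 20% × (₹823,000 − ₹784,000) = ₹25,000 − ₹7,800 = ₹17,200
  Base: ₹823,000 − ₹17,200 = ₹805,800
  ₹805,800 × 17% = ₹136,986

₹190,780 > ₹136,986, so the ordinary income tax governs.

₹190,780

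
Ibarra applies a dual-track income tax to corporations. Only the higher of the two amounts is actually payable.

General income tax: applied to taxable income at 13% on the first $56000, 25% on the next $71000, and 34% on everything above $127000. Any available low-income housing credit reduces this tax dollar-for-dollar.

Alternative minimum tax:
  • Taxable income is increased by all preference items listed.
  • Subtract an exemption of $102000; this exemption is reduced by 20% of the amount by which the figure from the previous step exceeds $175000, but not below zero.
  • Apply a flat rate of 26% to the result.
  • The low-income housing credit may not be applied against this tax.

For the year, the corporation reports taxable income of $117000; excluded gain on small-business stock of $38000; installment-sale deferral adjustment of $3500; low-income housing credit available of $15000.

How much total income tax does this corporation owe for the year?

$14690

Alternative minimum tax:
  Adjusted income: $117000 + $38000 + $3500 = $158500
  Exemption: $158500 ≤ $175000, so full $102000 applies
  Base: $158500 − $102000 = $56500
  $56500 × 26% = $14690

General income tax:
  $56000 × 13% = $7280
  $61000 × 25% = $15250
  → $22530
  Less low-income housing credit $15000 → $7530

$14690 > $7530, so the alternative minimum tax is the binding amount.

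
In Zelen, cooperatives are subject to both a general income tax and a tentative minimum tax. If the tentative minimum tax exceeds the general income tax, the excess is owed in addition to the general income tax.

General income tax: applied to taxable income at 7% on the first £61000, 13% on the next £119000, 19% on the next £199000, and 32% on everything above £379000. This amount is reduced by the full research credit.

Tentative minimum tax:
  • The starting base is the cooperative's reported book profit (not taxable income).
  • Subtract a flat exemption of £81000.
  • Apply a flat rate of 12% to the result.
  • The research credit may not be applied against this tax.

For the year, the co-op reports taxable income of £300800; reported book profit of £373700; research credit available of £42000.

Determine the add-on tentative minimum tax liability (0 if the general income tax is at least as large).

£34432

General income tax:
  £61000 × 7% = £4270
  £119000 × 13% = £15470
  £120800 × 19% = £22952
  → £42692
  Less research credit £42000 → £692

Tentative minimum tax:
  Base (reported book profit): £373700
  Less exemption £81000 → base £292700
  £292700 × 12% = £35124

Excess of tentative minimum tax over general income tax: £35124 − £692 = £34432.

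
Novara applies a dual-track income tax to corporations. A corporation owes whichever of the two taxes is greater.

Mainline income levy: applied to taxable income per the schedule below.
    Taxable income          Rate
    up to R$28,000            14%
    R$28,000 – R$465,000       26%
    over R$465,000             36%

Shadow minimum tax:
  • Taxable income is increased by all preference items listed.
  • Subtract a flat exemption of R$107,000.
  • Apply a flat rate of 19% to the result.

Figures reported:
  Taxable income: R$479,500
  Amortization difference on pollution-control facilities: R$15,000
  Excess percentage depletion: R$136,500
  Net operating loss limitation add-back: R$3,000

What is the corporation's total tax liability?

Shadow minimum tax:
  Adjusted income: R$479,500 + R$15,000 + R$136,500 + R$3,000 = R$634,000
  Less exemption R$107,000 → base R$527,000
  R$527,000 × 19% = R$100,130

Mainline income levy:
  R$28,000 × 14% = R$3,920
  R$437,000 × 26% = R$113,620
  R$14,500 × 36% = R$5,220
  → R$122,760

R$122,760 > R$100,130, so the mainline income levy governs.

R$122,760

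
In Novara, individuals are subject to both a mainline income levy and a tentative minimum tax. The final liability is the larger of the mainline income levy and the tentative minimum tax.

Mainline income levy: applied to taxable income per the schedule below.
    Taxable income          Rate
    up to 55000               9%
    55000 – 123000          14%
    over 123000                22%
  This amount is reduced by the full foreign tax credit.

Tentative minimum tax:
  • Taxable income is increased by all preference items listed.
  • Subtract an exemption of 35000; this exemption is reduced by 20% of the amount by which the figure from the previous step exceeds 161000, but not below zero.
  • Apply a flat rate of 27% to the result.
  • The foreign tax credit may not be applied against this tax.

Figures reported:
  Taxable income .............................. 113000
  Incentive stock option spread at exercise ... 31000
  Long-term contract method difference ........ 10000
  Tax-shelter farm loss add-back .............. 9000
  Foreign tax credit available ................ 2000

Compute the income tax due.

34668

Mainline income levy:
  55000 × 9% = 4950
  58000 × 14% = 8120
  → 13070
  Less foreign tax credit 2000 → 11070

Tentative minimum tax:
  Adjusted income: 113000 + 31000 + 10000 + 9000 = 163000
  Exemption: 35000 − 20% × (163000 − 161000) = 35000 − 400 = 34600
  Base: 163000 − 34600 = 128400
  128400 × 27% = 34668

34668 > 11070, so the tentative minimum tax is the binding amount.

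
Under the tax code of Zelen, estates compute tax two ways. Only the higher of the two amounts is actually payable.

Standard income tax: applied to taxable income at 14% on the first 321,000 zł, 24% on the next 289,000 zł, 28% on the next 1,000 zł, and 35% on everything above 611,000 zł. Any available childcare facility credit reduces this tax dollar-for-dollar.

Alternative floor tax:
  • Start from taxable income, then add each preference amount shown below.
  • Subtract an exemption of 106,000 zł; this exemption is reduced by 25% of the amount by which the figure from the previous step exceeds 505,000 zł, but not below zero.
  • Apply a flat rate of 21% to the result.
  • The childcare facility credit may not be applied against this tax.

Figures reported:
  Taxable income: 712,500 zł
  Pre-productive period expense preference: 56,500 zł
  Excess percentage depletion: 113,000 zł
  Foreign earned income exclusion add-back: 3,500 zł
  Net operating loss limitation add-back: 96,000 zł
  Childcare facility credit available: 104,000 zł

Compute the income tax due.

Standard income tax:
  321,000 zł × 14% = 44,940 zł
  289,000 zł × 24% = 69,360 zł
  1,000 zł × 28% = 280 zł
  101,500 zł × 35% = 35,525 zł
  → 150,105 zł
  Less childcare facility credit 104,000 zł → 46,105 zł

Alternative floor tax:
  Adjusted income: 712,500 zł + 56,500 zł + 113,000 zł + 3,500 zł + 96,000 zł = 981,500 zł
  Exemption: 25% × (981,500 zł − 505,000 zł) = 119,125 zł ≥ 106,000 zł, so the exemption is fully phased out
  Base: 981,500 zł − 0 zł = 981,500 zł
  981,500 zł × 21% = 206,115 zł

206,115 zł > 46,105 zł, so the alternative floor tax is the binding amount.

206,115 zł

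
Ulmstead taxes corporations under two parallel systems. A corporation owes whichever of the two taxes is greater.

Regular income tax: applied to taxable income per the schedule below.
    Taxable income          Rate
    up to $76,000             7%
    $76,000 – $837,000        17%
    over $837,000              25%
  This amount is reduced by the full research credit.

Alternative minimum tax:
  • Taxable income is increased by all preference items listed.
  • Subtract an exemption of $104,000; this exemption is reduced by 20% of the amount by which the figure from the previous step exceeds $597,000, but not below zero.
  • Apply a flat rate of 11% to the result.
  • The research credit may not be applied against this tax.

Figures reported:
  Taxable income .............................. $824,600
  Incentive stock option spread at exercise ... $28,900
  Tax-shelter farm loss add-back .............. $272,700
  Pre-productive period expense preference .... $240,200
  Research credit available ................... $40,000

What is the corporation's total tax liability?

$150,304

Alternative minimum tax:
  Adjusted income: $824,600 + $28,900 + $272,700 + $240,200 = $1,366,400
  Exemption: 20% × ($1,366,400 − $597,000) = $153,880 ≥ $104,000, so the exemption is fully phased out
  Base: $1,366,400 − $0 = $1,366,400
  $1,366,400 × 11% = $150,304

Regular income tax:
  $76,000 × 7% = $5,320
  $748,600 × 17% = $127,262
  → $132,582
  Less research credit $40,000 → $92,582

$150,304 > $92,582, so the alternative minimum tax is the binding amount.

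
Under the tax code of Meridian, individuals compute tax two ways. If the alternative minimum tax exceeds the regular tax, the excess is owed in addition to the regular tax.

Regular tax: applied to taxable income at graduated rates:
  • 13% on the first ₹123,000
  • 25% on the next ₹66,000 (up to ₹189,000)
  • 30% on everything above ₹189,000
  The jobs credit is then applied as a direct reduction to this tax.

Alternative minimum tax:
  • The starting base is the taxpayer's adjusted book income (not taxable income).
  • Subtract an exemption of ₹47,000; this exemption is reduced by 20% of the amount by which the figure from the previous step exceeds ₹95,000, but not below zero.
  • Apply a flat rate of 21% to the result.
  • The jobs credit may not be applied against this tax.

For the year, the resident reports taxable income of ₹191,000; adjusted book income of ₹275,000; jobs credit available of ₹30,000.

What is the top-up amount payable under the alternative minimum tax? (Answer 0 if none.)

Regular tax:
  ₹123,000 × 13% = ₹15,990
  ₹66,000 × 25% = ₹16,500
  ₹2,000 × 30% = ₹600
  → ₹33,090
  Less jobs credit ₹30,000 → ₹3,090

Alternative minimum tax:
  Base (adjusted book income): ₹275,000
  Exemption: ₹47,000 − 20% × (₹275,000 − ₹95,000) = ₹47,000 − ₹36,000 = ₹11,000
  Base: ₹275,000 − ₹11,000 = ₹264,000
  ₹264,000 × 21% = ₹55,440

Excess of alternative minimum tax over regular tax: ₹55,440 − ₹3,090 = ₹52,350.

₹52,350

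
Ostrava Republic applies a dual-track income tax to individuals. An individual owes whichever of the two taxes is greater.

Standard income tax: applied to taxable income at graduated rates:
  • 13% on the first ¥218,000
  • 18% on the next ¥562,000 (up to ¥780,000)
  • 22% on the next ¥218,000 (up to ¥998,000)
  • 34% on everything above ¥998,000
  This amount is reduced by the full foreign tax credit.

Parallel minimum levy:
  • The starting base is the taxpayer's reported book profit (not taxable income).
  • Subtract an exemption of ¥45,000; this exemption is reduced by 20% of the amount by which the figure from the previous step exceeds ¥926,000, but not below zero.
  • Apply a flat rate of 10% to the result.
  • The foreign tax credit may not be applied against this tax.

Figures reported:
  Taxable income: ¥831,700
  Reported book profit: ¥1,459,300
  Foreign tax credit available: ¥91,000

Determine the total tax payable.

¥145,930

Standard income tax:
  ¥218,000 × 13% = ¥28,340
  ¥562,000 × 18% = ¥101,160
  ¥51,700 × 22% = ¥11,374
  → ¥140,874
  Less foreign tax credit ¥91,000 → ¥49,874

Parallel minimum levy:
  Base (reported book profit): ¥1,459,300
  Exemption: 20% × (¥1,459,300 − ¥926,000) = ¥106,660 ≥ ¥45,000, so the exemption is fully phased out
  Base: ¥1,459,300 − ¥0 = ¥1,459,300
  ¥1,459,300 × 10% = ¥145,930

¥145,930 > ¥49,874, so the parallel minimum levy is the binding amount.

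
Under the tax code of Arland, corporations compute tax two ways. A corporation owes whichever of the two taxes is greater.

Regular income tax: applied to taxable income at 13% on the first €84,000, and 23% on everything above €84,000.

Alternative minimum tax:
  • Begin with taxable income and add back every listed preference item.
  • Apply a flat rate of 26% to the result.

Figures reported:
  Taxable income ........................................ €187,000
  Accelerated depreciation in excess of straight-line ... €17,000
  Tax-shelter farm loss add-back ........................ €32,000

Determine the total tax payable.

Alternative minimum tax:
  Adjusted income: €187,000 + €17,000 + €32,000 = €236,000
  €236,000 × 26% = €61,360

Regular income tax:
  €84,000 × 13% = €10,920
  €103,000 × 23% = €23,690
  → €34,610

€61,360 > €34,610, so the alternative minimum tax is the binding amount.

€61,360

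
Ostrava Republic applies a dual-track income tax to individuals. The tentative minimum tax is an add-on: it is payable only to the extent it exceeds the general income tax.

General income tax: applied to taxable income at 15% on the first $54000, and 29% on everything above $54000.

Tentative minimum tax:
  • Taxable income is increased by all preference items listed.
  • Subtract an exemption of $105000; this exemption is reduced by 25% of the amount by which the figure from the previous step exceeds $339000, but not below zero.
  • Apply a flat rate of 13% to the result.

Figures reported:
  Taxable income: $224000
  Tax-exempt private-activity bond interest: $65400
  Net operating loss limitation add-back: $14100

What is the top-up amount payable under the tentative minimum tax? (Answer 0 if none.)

Tentative minimum tax:
  Adjusted income: $224000 + $65400 + $14100 = $303500
  Exemption: $303500 ≤ $339000, so full $105000 applies
  Base: $303500 − $105000 = $198500
  $198500 × 13% = $25805

General income tax:
  $54000 × 15% = $8100
  $170000 × 29% = $49300
  → $57400

$25805 ≤ $57400, so no add-on is due.

$0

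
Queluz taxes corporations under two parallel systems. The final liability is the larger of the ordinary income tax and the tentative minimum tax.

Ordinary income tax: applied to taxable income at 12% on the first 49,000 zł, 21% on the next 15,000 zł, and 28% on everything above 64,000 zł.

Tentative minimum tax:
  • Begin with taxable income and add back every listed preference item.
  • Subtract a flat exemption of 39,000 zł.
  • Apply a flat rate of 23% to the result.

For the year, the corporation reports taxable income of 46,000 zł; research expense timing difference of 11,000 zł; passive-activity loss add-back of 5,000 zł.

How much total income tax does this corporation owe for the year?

Ordinary income tax:
  46,000 zł × 12% = 5,520 zł

Tentative minimum tax:
  Adjusted income: 46,000 zł + 11,000 zł + 5,000 zł = 62,000 zł
  Less exemption 39,000 zł → base 23,000 zł
  23,000 zł × 23% = 5,290 zł

5,520 zł > 5,290 zł, so the ordinary income tax governs.

5,520 zł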